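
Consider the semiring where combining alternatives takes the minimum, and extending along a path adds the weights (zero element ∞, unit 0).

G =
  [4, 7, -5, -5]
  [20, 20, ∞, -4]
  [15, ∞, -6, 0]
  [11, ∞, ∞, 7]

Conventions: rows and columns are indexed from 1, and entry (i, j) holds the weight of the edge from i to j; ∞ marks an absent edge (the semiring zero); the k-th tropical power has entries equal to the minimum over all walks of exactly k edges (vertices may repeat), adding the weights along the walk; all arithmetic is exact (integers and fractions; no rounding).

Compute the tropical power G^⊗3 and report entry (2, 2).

G^⊗2:
  [6, 11, -11, -5]
  [7, 27, 15, 3]
  [9, 22, -12, -6]
  [15, 18, 6, 6]
G^⊗3:
  [4, 13, -17, -11]
  [11, 14, 2, 2]
  [3, 16, -18, -12]
  [17, 22, 0, 6]
Key observation: the optimum is the walk 2->4->1->2, with weight (-4) + 11 + 7 = 14.
Optimal value attained by: walk 2->4->1->2.
Answer: (G^⊗3)[2][2] = 14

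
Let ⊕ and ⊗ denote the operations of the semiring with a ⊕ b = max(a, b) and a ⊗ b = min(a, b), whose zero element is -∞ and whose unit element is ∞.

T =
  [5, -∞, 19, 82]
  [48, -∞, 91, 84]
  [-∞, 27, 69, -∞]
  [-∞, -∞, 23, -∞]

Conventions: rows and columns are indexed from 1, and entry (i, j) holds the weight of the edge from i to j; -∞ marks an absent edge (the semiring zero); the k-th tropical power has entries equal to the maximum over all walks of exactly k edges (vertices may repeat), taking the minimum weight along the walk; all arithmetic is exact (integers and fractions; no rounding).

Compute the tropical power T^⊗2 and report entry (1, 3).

T^⊗2:
  [5, 19, 23, 5]
  [5, 27, 69, 48]
  [27, 27, 69, 27]
  [-∞, 23, 23, -∞]
Key observation: the optimum is the walk 1->4->3, with weight 82 min 23 = 23.
Optimal value attained by: walk 1->4->3.
Answer: (T^⊗2)[1][3] = 23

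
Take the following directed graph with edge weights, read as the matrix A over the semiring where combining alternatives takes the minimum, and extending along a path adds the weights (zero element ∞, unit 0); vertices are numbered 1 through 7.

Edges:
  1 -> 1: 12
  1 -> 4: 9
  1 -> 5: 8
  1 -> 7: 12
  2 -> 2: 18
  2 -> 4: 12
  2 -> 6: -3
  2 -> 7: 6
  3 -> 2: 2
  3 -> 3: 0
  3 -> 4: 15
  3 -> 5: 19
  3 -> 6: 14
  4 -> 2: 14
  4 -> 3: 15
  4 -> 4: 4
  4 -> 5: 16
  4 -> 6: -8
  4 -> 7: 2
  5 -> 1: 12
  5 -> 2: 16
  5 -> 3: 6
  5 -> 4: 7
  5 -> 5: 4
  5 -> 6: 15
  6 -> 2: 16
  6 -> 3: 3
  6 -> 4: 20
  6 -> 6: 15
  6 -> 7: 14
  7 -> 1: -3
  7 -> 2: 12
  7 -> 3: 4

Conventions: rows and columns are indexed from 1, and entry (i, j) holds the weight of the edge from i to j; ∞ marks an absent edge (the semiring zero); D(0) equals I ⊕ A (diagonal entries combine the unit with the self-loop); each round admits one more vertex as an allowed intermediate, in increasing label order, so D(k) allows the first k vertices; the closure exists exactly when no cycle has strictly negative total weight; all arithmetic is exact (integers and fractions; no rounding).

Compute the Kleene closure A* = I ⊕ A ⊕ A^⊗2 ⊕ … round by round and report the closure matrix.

D(0):
  [0, ∞, ∞, 9, 8, ∞, 12]
  [∞, 0, ∞, 12, ∞, -3, 6]
  [∞, 2, 0, 15, 19, 14, ∞]
  [∞, 14, 15, 0, 16, -8, 2]
  [12, 16, 6, 7, 0, 15, ∞]
  [∞, 16, 3, 20, ∞, 0, 14]
  [-3, 12, 4, ∞, ∞, ∞, 0]
D(1):
  [0, ∞, ∞, 9, 8, ∞, 12]
  [∞, 0, ∞, 12, ∞, -3, 6]
  [∞, 2, 0, 15, 19, 14, ∞]
  [∞, 14, 15, 0, 16, -8, 2]
  [12, 16, 6, 7, 0, 15, 24]
  [∞, 16, 3, 20, ∞, 0, 14]
  [-3, 12, 4, 6, 5, ∞, 0]
D(2):
  [0, ∞, ∞, 9, 8, ∞, 12]
  [∞, 0, ∞, 12, ∞, -3, 6]
  [∞, 2, 0, 14, 19, -1, 8]
  [∞, 14, 15, 0, 16, -8, 2]
  [12, 16, 6, 7, 0, 13, 22]
  [∞, 16, 3, 20, ∞, 0, 14]
  [-3, 12, 4, 6, 5, 9, 0]
D(3):
  [0, ∞, ∞, 9, 8, ∞, 12]
  [∞, 0, ∞, 12, ∞, -3, 6]
  [∞, 2, 0, 14, 19, -1, 8]
  [∞, 14, 15, 0, 16, -8, 2]
  [12, 8, 6, 7, 0, 5, 14]
  [∞, 5, 3, 17, 22, 0, 11]
  [-3, 6, 4, 6, 5, 3, 0]
D(4):
  [0, 23, 24, 9, 8, 1, 11]
  [∞, 0, 27, 12, 28, -3, 6]
  [∞, 2, 0, 14, 19, -1, 8]
  [∞, 14, 15, 0, 16, -8, 2]
  [12, 8, 6, 7, 0, -1, 9]
  [∞, 5, 3, 17, 22, 0, 11]
  [-3, 6, 4, 6, 5, -2, 0]
D(5):
  [0, 16, 14, 9, 8, 1, 11]
  [40, 0, 27, 12, 28, -3, 6]
  [31, 2, 0, 14, 19, -1, 8]
  [28, 14, 15, 0, 16, -8, 2]
  [12, 8, 6, 7, 0, -1, 9]
  [34, 5, 3, 17, 22, 0, 11]
  [-3, 6, 4, 6, 5, -2, 0]
D(6):
  [0, 6, 4, 9, 8, 1, 11]
  [31, 0, 0, 12, 19, -3, 6]
  [31, 2, 0, 14, 19, -1, 8]
  [26, -3, -5, 0, 14, -8, 2]
  [12, 4, 2, 7, 0, -1, 9]
  [34, 5, 3, 17, 22, 0, 11]
  [-3, 3, 1, 6, 5, -2, 0]
D(7):
  [0, 6, 4, 9, 8, 1, 11]
  [3, 0, 0, 12, 11, -3, 6]
  [5, 2, 0, 14, 13, -1, 8]
  [-1, -3, -5, 0, 7, -8, 2]
  [6, 4, 2, 7, 0, -1, 9]
  [8, 5, 3, 17, 16, 0, 11]
  [-3, 3, 1, 6, 5, -2, 0]
Answer: A* = [[0, 6, 4, 9, 8, 1, 11], [3, 0, 0, 12, 11, -3, 6], [5, 2, 0, 14, 13, -1, 8], [-1, -3, -5, 0, 7, -8, 2], [6, 4, 2, 7, 0, -1, 9], [8, 5, 3, 17, 16, 0, 11], [-3, 3, 1, 6, 5, -2, 0]]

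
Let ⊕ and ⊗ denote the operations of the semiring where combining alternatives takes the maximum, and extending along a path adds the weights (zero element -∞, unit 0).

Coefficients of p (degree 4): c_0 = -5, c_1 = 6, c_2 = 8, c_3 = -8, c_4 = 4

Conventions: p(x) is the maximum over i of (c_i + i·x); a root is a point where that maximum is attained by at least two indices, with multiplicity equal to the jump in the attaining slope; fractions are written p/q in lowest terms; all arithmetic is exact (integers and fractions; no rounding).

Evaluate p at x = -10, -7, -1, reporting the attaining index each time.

p(-10) = max(-5+0·(-10)=-5, 6+1·(-10)=-4, 8+2·(-10)=-12, -8+3·(-10)=-38, 4+4·(-10)=-36) = -4 (attained by i=1)
p(-7) = max(-5+0·(-7)=-5, 6+1·(-7)=-1, 8+2·(-7)=-6, -8+3·(-7)=-29, 4+4·(-7)=-24) = -1 (attained by i=1)
p(-1) = max(-5+0·(-1)=-5, 6+1·(-1)=5, 8+2·(-1)=6, -8+3·(-1)=-11, 4+4·(-1)=0) = 6 (attained by i=2)
Answer: p(-10) = -4; p(-7) = -1; p(-1) = 6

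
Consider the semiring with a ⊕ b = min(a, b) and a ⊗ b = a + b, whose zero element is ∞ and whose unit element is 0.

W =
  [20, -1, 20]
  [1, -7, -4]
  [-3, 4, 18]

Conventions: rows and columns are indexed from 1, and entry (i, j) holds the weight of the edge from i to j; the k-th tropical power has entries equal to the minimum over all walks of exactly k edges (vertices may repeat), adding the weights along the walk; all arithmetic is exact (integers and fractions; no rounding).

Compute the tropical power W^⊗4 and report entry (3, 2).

W^⊗2:
  [0, -8, -5]
  [-7, -14, -11]
  [5, -4, 0]
W^⊗3:
  [-8, -15, -12]
  [-14, -21, -18]
  [-3, -11, -8]
W^⊗4:
  [-15, -22, -19]
  [-21, -28, -25]
  [-11, -18, -15]
Key observation: the optimum is the walk 3->1->2->2->2, with weight (-3) + (-1) + (-7) + (-7) = -18.
Optimal value attained by: walk 3->1->2->2->2.
Answer: (W^⊗4)[3][2] = -18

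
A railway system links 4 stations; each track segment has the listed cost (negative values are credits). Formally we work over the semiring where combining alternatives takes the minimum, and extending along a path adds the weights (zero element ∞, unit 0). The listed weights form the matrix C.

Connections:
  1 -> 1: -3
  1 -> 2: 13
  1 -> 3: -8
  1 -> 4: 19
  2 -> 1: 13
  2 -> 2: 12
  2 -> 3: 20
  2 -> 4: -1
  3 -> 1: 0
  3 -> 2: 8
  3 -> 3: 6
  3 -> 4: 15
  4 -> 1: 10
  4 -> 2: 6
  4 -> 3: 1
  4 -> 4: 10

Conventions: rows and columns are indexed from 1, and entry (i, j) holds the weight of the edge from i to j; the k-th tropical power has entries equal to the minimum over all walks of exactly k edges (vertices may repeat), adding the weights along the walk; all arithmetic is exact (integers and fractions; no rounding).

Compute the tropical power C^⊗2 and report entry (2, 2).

C^⊗2:
  [-8, 0, -11, 7]
  [9, 5, 0, 9]
  [-3, 13, -8, 7]
  [1, 9, 2, 5]
Key observation: the optimum is the walk 2->4->2, with weight (-1) + 6 = 5.
Optimal value attained by: walk 2->4->2.
Answer: (C^⊗2)[2][2] = 5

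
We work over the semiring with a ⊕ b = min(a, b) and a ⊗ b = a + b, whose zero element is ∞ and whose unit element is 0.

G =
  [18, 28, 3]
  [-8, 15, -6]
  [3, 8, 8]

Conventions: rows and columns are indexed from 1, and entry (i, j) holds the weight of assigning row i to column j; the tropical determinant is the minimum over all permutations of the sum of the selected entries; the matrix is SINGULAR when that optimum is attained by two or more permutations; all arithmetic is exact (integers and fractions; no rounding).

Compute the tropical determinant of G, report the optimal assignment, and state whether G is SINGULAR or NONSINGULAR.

σ = (1, 2, 3): 18 + 15 + 8 = 41
σ = (1, 3, 2): 18 + (-6) + 8 = 20
σ = (2, 1, 3): 28 + (-8) + 8 = 28
σ = (2, 3, 1): 28 + (-6) + 3 = 25
σ = (3, 1, 2): 3 + (-8) + 8 = 3
σ = (3, 2, 1): 3 + 15 + 3 = 21
Optimal value attained by: σ = (3, 1, 2).
Answer: det⊕(G) = 3; verdict: NONSINGULAR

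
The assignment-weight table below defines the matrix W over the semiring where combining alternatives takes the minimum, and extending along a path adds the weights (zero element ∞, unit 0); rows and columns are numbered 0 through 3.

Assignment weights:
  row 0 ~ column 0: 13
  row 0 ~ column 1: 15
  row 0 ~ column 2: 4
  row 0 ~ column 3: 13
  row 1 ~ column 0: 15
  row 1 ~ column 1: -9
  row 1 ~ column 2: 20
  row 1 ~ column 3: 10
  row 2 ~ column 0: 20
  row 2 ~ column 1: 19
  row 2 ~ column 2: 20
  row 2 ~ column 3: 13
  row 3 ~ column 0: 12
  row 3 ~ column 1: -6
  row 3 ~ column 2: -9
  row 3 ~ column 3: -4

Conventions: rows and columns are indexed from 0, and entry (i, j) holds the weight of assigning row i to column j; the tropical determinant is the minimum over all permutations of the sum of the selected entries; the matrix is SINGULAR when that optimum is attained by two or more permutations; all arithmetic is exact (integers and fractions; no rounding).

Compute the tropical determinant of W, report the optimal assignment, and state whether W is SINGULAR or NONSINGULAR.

σ = (0, 1, 2, 3): 13 + (-9) + 20 + (-4) = 20
σ = (0, 1, 3, 2): 13 + (-9) + 13 + (-9) = 8
σ = (0, 2, 1, 3): 13 + 20 + 19 + (-4) = 48
σ = (0, 2, 3, 1): 13 + 20 + 13 + (-6) = 40
σ = (0, 3, 1, 2): 13 + 10 + 19 + (-9) = 33
σ = (0, 3, 2, 1): 13 + 10 + 20 + (-6) = 37
σ = (1, 0, 2, 3): 15 + 15 + 20 + (-4) = 46
σ = (1, 0, 3, 2): 15 + 15 + 13 + (-9) = 34
σ = (1, 2, 0, 3): 15 + 20 + 20 + (-4) = 51
σ = (1, 2, 3, 0): 15 + 20 + 13 + 12 = 60
σ = (1, 3, 0, 2): 15 + 10 + 20 + (-9) = 36
σ = (1, 3, 2, 0): 15 + 10 + 20 + 12 = 57
σ = (2, 0, 1, 3): 4 + 15 + 19 + (-4) = 34
σ = (2, 0, 3, 1): 4 + 15 + 13 + (-6) = 26
σ = (2, 1, 0, 3): 4 + (-9) + 20 + (-4) = 11
σ = (2, 1, 3, 0): 4 + (-9) + 13 + 12 = 20
σ = (2, 3, 0, 1): 4 + 10 + 20 + (-6) = 28
σ = (2, 3, 1, 0): 4 + 10 + 19 + 12 = 45
σ = (3, 0, 1, 2): 13 + 15 + 19 + (-9) = 38
σ = (3, 0, 2, 1): 13 + 15 + 20 + (-6) = 42
σ = (3, 1, 0, 2): 13 + (-9) + 20 + (-9) = 15
σ = (3, 1, 2, 0): 13 + (-9) + 20 + 12 = 36
σ = (3, 2, 0, 1): 13 + 20 + 20 + (-6) = 47
σ = (3, 2, 1, 0): 13 + 20 + 19 + 12 = 64
Optimal value attained by: σ = (0, 1, 3, 2).
Answer: det⊕(W) = 8; verdict: NONSINGULAR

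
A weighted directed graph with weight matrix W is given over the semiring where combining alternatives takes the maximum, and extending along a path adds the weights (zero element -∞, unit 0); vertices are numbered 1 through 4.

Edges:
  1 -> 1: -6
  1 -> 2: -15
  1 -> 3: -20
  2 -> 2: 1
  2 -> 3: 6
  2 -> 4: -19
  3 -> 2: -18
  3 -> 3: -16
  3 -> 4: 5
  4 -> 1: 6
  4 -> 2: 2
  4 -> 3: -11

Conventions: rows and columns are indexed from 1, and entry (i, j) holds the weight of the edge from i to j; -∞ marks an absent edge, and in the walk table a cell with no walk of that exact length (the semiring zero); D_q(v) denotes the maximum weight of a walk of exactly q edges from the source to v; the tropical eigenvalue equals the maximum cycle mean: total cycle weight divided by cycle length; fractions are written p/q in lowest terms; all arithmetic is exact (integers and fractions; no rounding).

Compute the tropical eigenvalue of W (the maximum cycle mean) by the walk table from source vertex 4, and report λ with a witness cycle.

q=0: [-∞, -∞, -∞, 0]
q=1: [6, 2, -11, -∞]
q=2: [0, 3, 8, -6]
q=3: [0, 4, 9, 13]
q=4: [19, 15, 10, 14]
Optimal cycle mean attained by: cycle 2->3->4->2, total 6 + 5 + 2, length 3.
Answer: λ = 13/3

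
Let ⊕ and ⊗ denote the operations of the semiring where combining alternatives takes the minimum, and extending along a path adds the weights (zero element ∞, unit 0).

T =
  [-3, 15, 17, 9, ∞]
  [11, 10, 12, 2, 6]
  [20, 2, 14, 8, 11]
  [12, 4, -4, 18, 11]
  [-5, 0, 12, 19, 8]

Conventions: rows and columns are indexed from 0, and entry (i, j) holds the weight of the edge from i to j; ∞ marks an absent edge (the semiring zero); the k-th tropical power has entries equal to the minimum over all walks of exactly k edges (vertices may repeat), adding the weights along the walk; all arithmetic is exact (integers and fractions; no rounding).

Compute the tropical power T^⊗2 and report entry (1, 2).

T^⊗2:
  [-6, 12, 5, 6, 20]
  [1, 6, -2, 12, 13]
  [6, 11, 4, 4, 8]
  [6, -2, 10, 4, 7]
  [-8, 8, 12, 2, 6]
Key observation: the optimum is the walk 1->3->2, with weight 2 + (-4) = -2.
Optimal value attained by: walk 1->3->2.
Answer: (T^⊗2)[1][2] = -2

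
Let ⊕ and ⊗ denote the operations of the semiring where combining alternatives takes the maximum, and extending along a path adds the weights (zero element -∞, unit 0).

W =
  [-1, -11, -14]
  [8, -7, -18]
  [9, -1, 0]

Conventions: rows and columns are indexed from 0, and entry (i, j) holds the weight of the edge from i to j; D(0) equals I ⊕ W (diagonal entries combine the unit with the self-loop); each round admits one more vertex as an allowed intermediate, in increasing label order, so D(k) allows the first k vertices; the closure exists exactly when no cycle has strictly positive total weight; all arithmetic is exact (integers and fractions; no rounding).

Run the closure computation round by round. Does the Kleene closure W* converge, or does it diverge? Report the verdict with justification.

D(0):
  [0, -11, -14]
  [8, 0, -18]
  [9, -1, 0]
D(1):
  [0, -11, -14]
  [8, 0, -6]
  [9, -1, 0]
D(2):
  [0, -11, -14]
  [8, 0, -6]
  [9, -1, 0]
D(3):
  [0, -11, -14]
  [8, 0, -6]
  [9, -1, 0]
Key observation: every diagonal entry stays at the unit through all rounds, so no improving cycle exists.
Answer: CONVERGES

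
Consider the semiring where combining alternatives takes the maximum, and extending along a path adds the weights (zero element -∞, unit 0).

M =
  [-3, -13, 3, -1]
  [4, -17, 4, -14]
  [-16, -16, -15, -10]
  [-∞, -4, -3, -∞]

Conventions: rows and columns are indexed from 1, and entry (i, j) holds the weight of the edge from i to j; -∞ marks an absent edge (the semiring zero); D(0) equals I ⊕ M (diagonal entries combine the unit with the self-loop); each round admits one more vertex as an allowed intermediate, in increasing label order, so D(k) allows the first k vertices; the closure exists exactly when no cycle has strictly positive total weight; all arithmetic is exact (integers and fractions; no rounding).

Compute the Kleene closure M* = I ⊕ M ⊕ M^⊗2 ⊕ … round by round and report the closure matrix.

D(0):
  [0, -13, 3, -1]
  [4, 0, 4, -14]
  [-16, -16, 0, -10]
  [-∞, -4, -3, 0]
D(1):
  [0, -13, 3, -1]
  [4, 0, 7, 3]
  [-16, -16, 0, -10]
  [-∞, -4, -3, 0]
D(2):
  [0, -13, 3, -1]
  [4, 0, 7, 3]
  [-12, -16, 0, -10]
  [0, -4, 3, 0]
D(3):
  [0, -13, 3, -1]
  [4, 0, 7, 3]
  [-12, -16, 0, -10]
  [0, -4, 3, 0]
D(4):
  [0, -5, 3, -1]
  [4, 0, 7, 3]
  [-10, -14, 0, -10]
  [0, -4, 3, 0]
Answer: M* = [[0, -5, 3, -1], [4, 0, 7, 3], [-10, -14, 0, -10], [0, -4, 3, 0]]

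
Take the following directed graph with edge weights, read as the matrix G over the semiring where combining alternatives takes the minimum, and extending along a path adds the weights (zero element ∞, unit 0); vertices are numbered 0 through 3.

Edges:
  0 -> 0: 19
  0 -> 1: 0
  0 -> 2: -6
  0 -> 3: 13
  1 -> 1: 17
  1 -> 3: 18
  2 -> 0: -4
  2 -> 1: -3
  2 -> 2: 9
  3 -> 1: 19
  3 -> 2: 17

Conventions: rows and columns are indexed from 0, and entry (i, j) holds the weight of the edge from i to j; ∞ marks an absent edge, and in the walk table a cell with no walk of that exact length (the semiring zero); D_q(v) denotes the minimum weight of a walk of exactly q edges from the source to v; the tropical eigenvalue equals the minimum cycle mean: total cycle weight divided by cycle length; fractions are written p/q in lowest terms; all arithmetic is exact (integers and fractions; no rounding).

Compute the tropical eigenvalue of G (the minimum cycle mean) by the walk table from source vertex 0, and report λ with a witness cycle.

q=0: [0, ∞, ∞, ∞]
q=1: [19, 0, -6, 13]
q=2: [-10, -9, 3, 18]
q=3: [-1, -10, -16, 3]
q=4: [-20, -19, -7, 8]
Optimal cycle mean attained by: cycle 0->2->0, total (-6) + (-4), length 2.
Answer: λ = -5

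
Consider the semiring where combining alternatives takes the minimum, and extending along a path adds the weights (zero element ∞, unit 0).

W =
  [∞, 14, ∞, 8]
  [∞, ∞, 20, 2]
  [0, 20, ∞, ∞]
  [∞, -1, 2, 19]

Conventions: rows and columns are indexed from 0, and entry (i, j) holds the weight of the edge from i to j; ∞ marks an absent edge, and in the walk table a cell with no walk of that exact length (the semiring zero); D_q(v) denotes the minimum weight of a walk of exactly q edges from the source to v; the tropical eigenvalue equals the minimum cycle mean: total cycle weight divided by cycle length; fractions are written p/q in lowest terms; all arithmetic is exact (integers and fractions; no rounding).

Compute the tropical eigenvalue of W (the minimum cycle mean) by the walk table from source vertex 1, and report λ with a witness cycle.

q=0: [∞, 0, ∞, ∞]
q=1: [∞, ∞, 20, 2]
q=2: [20, 1, 4, 21]
q=3: [4, 20, 21, 3]
q=4: [21, 2, 5, 12]
Optimal cycle mean attained by: cycle 1->3->1, total 2 + (-1), length 2.
Answer: λ = 1/2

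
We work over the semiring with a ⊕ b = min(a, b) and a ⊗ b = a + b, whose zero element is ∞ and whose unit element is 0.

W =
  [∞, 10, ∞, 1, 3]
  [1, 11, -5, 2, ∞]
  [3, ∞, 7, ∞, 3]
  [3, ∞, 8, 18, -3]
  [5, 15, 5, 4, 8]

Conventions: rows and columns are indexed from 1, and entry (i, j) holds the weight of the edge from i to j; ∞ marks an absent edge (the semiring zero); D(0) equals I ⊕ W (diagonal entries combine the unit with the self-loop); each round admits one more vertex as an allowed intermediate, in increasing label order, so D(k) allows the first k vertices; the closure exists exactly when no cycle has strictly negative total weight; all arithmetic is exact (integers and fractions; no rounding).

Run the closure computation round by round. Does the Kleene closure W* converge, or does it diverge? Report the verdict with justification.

D(0):
  [0, 10, ∞, 1, 3]
  [1, 0, -5, 2, ∞]
  [3, ∞, 0, ∞, 3]
  [3, ∞, 8, 0, -3]
  [5, 15, 5, 4, 0]
D(1):
  [0, 10, ∞, 1, 3]
  [1, 0, -5, 2, 4]
  [3, 13, 0, 4, 3]
  [3, 13, 8, 0, -3]
  [5, 15, 5, 4, 0]
D(2):
  [0, 10, 5, 1, 3]
  [1, 0, -5, 2, 4]
  [3, 13, 0, 4, 3]
  [3, 13, 8, 0, -3]
  [5, 15, 5, 4, 0]
D(3):
  [0, 10, 5, 1, 3]
  [-2, 0, -5, -1, -2]
  [3, 13, 0, 4, 3]
  [3, 13, 8, 0, -3]
  [5, 15, 5, 4, 0]
D(4):
  [0, 10, 5, 1, -2]
  [-2, 0, -5, -1, -4]
  [3, 13, 0, 4, 1]
  [3, 13, 8, 0, -3]
  [5, 15, 5, 4, 0]
D(5):
  [0, 10, 3, 1, -2]
  [-2, 0, -5, -1, -4]
  [3, 13, 0, 4, 1]
  [2, 12, 2, 0, -3]
  [5, 15, 5, 4, 0]
Key observation: every diagonal entry stays at the unit through all rounds, so no improving cycle exists.
Answer: CONVERGES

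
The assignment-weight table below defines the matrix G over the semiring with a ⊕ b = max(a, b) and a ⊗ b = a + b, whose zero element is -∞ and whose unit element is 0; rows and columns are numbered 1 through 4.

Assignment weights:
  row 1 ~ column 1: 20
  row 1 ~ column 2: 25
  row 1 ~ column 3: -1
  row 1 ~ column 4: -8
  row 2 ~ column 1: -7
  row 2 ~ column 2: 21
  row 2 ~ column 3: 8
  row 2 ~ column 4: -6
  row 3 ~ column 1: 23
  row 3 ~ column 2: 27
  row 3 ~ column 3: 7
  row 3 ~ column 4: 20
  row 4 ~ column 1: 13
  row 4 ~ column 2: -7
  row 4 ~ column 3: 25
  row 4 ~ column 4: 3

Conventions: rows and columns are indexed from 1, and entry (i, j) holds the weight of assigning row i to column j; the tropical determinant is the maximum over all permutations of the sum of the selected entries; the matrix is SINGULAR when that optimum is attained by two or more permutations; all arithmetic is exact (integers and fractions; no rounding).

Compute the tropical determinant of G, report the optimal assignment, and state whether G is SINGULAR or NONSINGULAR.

σ = (1, 2, 3, 4): 20 + 21 + 7 + 3 = 51
σ = (1, 2, 4, 3): 20 + 21 + 20 + 25 = 86
σ = (1, 3, 2, 4): 20 + 8 + 27 + 3 = 58
σ = (1, 3, 4, 2): 20 + 8 + 20 + (-7) = 41
σ = (1, 4, 2, 3): 20 + (-6) + 27 + 25 = 66
σ = (1, 4, 3, 2): 20 + (-6) + 7 + (-7) = 14
σ = (2, 1, 3, 4): 25 + (-7) + 7 + 3 = 28
σ = (2, 1, 4, 3): 25 + (-7) + 20 + 25 = 63
σ = (2, 3, 1, 4): 25 + 8 + 23 + 3 = 59
σ = (2, 3, 4, 1): 25 + 8 + 20 + 13 = 66
σ = (2, 4, 1, 3): 25 + (-6) + 23 + 25 = 67
σ = (2, 4, 3, 1): 25 + (-6) + 7 + 13 = 39
σ = (3, 1, 2, 4): (-1) + (-7) + 27 + 3 = 22
σ = (3, 1, 4, 2): (-1) + (-7) + 20 + (-7) = 5
σ = (3, 2, 1, 4): (-1) + 21 + 23 + 3 = 46
σ = (3, 2, 4, 1): (-1) + 21 + 20 + 13 = 53
σ = (3, 4, 1, 2): (-1) + (-6) + 23 + (-7) = 9
σ = (3, 4, 2, 1): (-1) + (-6) + 27 + 13 = 33
σ = (4, 1, 2, 3): (-8) + (-7) + 27 + 25 = 37
σ = (4, 1, 3, 2): (-8) + (-7) + 7 + (-7) = -15
σ = (4, 2, 1, 3): (-8) + 21 + 23 + 25 = 61
σ = (4, 2, 3, 1): (-8) + 21 + 7 + 13 = 33
σ = (4, 3, 1, 2): (-8) + 8 + 23 + (-7) = 16
σ = (4, 3, 2, 1): (-8) + 8 + 27 + 13 = 40
Optimal value attained by: σ = (1, 2, 4, 3).
Answer: det⊕(G) = 86; verdict: NONSINGULAR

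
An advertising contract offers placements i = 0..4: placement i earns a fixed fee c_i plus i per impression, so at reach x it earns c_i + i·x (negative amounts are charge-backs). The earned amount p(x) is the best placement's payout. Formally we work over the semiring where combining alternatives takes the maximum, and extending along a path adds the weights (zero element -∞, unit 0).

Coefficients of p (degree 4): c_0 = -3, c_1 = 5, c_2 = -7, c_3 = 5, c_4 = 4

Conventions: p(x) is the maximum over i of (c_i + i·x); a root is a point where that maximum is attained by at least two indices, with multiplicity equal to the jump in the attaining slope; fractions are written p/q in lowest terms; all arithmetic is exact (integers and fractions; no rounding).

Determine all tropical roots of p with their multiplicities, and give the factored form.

hull edge (i=0, c=-3) to (i=1, c=5): slope 8, span 1
hull edge (i=1, c=5) to (i=3, c=5): slope 0, span 2
hull edge (i=3, c=5) to (i=4, c=4): slope -1, span 1
Factored form: p(x) = 4 ⊗ (x ⊕ (-8)) ⊗ (x ⊕ 0) ⊗ (x ⊕ 0) ⊗ (x ⊕ 1)
Answer: roots = -8 (mult 1), 0 (mult 2), 1 (mult 1)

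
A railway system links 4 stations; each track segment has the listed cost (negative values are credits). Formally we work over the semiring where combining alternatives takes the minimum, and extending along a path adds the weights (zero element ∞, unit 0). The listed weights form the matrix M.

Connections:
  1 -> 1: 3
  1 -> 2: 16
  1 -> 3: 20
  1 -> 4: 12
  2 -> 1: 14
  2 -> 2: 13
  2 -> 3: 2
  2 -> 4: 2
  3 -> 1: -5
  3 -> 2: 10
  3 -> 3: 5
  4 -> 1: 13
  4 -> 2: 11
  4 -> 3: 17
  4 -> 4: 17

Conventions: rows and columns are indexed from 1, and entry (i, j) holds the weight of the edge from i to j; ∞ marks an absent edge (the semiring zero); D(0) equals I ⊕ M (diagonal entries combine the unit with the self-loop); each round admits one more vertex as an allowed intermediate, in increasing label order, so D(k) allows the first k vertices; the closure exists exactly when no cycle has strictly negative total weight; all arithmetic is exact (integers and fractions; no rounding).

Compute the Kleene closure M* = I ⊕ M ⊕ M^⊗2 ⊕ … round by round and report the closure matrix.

D(0):
  [0, 16, 20, 12]
  [14, 0, 2, 2]
  [-5, 10, 0, ∞]
  [13, 11, 17, 0]
D(1):
  [0, 16, 20, 12]
  [14, 0, 2, 2]
  [-5, 10, 0, 7]
  [13, 11, 17, 0]
D(2):
  [0, 16, 18, 12]
  [14, 0, 2, 2]
  [-5, 10, 0, 7]
  [13, 11, 13, 0]
D(3):
  [0, 16, 18, 12]
  [-3, 0, 2, 2]
  [-5, 10, 0, 7]
  [8, 11, 13, 0]
D(4):
  [0, 16, 18, 12]
  [-3, 0, 2, 2]
  [-5, 10, 0, 7]
  [8, 11, 13, 0]
Answer: M* = [[0, 16, 18, 12], [-3, 0, 2, 2], [-5, 10, 0, 7], [8, 11, 13, 0]]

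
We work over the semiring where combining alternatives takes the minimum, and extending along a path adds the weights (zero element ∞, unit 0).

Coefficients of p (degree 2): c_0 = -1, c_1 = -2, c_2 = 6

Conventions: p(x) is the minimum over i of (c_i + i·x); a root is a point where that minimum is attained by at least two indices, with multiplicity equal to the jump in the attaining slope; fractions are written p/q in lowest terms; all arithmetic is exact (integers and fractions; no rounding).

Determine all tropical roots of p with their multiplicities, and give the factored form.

hull edge (i=0, c=-1) to (i=1, c=-2): slope -1, span 1
hull edge (i=1, c=-2) to (i=2, c=6): slope 8, span 1
Factored form: p(x) = 6 ⊗ (x ⊕ (-8)) ⊗ (x ⊕ 1)
Answer: roots = -8 (mult 1), 1 (mult 1)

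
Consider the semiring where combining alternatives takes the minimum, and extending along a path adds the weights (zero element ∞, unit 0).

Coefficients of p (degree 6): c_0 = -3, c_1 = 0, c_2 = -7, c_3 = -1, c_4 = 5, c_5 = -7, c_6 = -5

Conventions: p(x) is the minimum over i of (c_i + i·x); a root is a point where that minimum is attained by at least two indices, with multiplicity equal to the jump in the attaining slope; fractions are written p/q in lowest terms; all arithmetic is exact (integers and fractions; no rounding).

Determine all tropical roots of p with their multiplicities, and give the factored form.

hull edge (i=0, c=-3) to (i=2, c=-7): slope -2, span 2
hull edge (i=2, c=-7) to (i=5, c=-7): slope 0, span 3
hull edge (i=5, c=-7) to (i=6, c=-5): slope 2, span 1
Factored form: p(x) = -5 ⊗ (x ⊕ (-2)) ⊗ (x ⊕ 0) ⊗ (x ⊕ 0) ⊗ (x ⊕ 0) ⊗ (x ⊕ 2) ⊗ (x ⊕ 2)
Answer: roots = -2 (mult 1), 0 (mult 3), 2 (mult 2)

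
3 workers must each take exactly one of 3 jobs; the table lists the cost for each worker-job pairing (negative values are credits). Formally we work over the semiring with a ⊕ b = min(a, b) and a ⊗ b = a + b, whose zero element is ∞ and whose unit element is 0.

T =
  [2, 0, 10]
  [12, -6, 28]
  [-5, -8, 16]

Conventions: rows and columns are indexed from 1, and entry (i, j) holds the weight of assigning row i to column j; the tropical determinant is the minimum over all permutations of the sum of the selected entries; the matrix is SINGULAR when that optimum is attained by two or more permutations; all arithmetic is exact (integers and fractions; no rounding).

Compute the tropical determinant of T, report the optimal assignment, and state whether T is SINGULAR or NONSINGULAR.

σ = (1, 2, 3): 2 + (-6) + 16 = 12
σ = (1, 3, 2): 2 + 28 + (-8) = 22
σ = (2, 1, 3): 0 + 12 + 16 = 28
σ = (2, 3, 1): 0 + 28 + (-5) = 23
σ = (3, 1, 2): 10 + 12 + (-8) = 14
σ = (3, 2, 1): 10 + (-6) + (-5) = -1
Optimal value attained by: σ = (3, 2, 1).
Answer: det⊕(T) = -1; verdict: NONSINGULAR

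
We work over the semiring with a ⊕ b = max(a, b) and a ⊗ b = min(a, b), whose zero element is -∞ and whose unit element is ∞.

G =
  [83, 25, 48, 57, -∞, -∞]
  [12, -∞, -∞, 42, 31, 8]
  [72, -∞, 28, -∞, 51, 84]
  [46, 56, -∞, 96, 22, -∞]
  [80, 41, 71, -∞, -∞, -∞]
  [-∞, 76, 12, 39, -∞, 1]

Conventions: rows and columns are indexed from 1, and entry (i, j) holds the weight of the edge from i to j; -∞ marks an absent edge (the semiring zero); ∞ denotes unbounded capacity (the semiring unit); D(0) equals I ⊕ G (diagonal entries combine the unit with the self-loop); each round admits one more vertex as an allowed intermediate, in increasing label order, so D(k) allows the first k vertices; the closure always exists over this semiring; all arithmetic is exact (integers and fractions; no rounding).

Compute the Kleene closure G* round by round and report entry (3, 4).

D(0):
  [∞, 25, 48, 57, -∞, -∞]
  [12, ∞, -∞, 42, 31, 8]
  [72, -∞, ∞, -∞, 51, 84]
  [46, 56, -∞, ∞, 22, -∞]
  [80, 41, 71, -∞, ∞, -∞]
  [-∞, 76, 12, 39, -∞, ∞]
D(1):
  [∞, 25, 48, 57, -∞, -∞]
  [12, ∞, 12, 42, 31, 8]
  [72, 25, ∞, 57, 51, 84]
  [46, 56, 46, ∞, 22, -∞]
  [80, 41, 71, 57, ∞, -∞]
  [-∞, 76, 12, 39, -∞, ∞]
D(2):
  [∞, 25, 48, 57, 25, 8]
  [12, ∞, 12, 42, 31, 8]
  [72, 25, ∞, 57, 51, 84]
  [46, 56, 46, ∞, 31, 8]
  [80, 41, 71, 57, ∞, 8]
  [12, 76, 12, 42, 31, ∞]
D(3):
  [∞, 25, 48, 57, 48, 48]
  [12, ∞, 12, 42, 31, 12]
  [72, 25, ∞, 57, 51, 84]
  [46, 56, 46, ∞, 46, 46]
  [80, 41, 71, 57, ∞, 71]
  [12, 76, 12, 42, 31, ∞]
D(4):
  [∞, 56, 48, 57, 48, 48]
  [42, ∞, 42, 42, 42, 42]
  [72, 56, ∞, 57, 51, 84]
  [46, 56, 46, ∞, 46, 46]
  [80, 56, 71, 57, ∞, 71]
  [42, 76, 42, 42, 42, ∞]
D(5):
  [∞, 56, 48, 57, 48, 48]
  [42, ∞, 42, 42, 42, 42]
  [72, 56, ∞, 57, 51, 84]
  [46, 56, 46, ∞, 46, 46]
  [80, 56, 71, 57, ∞, 71]
  [42, 76, 42, 42, 42, ∞]
D(6):
  [∞, 56, 48, 57, 48, 48]
  [42, ∞, 42, 42, 42, 42]
  [72, 76, ∞, 57, 51, 84]
  [46, 56, 46, ∞, 46, 46]
  [80, 71, 71, 57, ∞, 71]
  [42, 76, 42, 42, 42, ∞]
Answer: G*[3][4] = 57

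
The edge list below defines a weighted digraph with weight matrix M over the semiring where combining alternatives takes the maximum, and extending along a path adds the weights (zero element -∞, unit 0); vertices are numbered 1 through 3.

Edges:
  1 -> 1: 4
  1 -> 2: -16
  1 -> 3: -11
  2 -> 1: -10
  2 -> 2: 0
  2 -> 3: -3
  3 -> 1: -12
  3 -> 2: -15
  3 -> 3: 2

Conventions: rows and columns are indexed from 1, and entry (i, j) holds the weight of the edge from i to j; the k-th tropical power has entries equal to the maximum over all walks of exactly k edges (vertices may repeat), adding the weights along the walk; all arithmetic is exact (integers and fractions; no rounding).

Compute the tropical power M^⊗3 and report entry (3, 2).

M^⊗2:
  [8, -12, -7]
  [-6, 0, -1]
  [-8, -13, 4]
M^⊗3:
  [12, -8, -3]
  [-2, 0, 1]
  [-4, -11, 6]
Key observation: the optimum is the walk 3->3->3->2, with weight 2 + 2 + (-15) = -11.
Optimal value attained by: walk 3->3->3->2.
Answer: (M^⊗3)[3][2] = -11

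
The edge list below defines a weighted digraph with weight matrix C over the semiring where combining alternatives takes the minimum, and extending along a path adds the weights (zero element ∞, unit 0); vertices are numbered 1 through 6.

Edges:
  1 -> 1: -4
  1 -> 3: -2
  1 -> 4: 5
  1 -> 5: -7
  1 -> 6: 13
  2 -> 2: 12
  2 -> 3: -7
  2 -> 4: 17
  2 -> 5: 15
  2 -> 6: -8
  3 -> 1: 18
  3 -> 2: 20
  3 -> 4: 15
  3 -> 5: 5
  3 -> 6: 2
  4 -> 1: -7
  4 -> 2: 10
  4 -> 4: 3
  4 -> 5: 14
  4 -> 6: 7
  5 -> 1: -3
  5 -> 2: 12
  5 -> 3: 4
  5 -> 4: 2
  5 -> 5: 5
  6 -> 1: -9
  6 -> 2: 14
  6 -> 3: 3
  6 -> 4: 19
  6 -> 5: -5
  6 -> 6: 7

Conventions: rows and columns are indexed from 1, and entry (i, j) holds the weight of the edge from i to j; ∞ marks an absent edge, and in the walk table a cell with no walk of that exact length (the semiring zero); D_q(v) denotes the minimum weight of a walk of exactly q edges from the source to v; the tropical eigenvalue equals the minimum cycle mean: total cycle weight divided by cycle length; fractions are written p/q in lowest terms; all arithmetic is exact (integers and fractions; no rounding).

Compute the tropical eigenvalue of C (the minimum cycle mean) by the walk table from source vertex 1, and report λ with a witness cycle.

q=0: [0, ∞, ∞, ∞, ∞, ∞]
q=1: [-4, ∞, -2, 5, -7, 13]
q=2: [-10, 5, -6, -5, -11, 0]
q=3: [-14, 1, -12, -9, -17, -4]
q=4: [-20, -5, -16, -15, -21, -10]
q=5: [-24, -9, -22, -19, -27, -14]
q=6: [-30, -15, -26, -25, -31, -20]
Optimal cycle mean attained by: cycle 1->5->1, total (-7) + (-3), length 2.
Answer: λ = -5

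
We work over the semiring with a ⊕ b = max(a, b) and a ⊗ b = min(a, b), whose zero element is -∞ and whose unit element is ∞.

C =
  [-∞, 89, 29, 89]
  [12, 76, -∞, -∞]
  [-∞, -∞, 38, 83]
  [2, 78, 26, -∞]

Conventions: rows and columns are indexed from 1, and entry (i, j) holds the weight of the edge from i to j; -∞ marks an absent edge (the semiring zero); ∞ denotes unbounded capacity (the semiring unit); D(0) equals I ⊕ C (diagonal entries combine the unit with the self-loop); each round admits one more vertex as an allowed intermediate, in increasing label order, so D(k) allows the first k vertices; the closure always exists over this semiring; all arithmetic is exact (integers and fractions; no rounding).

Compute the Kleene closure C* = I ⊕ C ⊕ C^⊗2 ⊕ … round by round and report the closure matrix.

D(0):
  [∞, 89, 29, 89]
  [12, ∞, -∞, -∞]
  [-∞, -∞, ∞, 83]
  [2, 78, 26, ∞]
D(1):
  [∞, 89, 29, 89]
  [12, ∞, 12, 12]
  [-∞, -∞, ∞, 83]
  [2, 78, 26, ∞]
D(2):
  [∞, 89, 29, 89]
  [12, ∞, 12, 12]
  [-∞, -∞, ∞, 83]
  [12, 78, 26, ∞]
D(3):
  [∞, 89, 29, 89]
  [12, ∞, 12, 12]
  [-∞, -∞, ∞, 83]
  [12, 78, 26, ∞]
D(4):
  [∞, 89, 29, 89]
  [12, ∞, 12, 12]
  [12, 78, ∞, 83]
  [12, 78, 26, ∞]
Answer: C* = [[∞, 89, 29, 89], [12, ∞, 12, 12], [12, 78, ∞, 83], [12, 78, 26, ∞]]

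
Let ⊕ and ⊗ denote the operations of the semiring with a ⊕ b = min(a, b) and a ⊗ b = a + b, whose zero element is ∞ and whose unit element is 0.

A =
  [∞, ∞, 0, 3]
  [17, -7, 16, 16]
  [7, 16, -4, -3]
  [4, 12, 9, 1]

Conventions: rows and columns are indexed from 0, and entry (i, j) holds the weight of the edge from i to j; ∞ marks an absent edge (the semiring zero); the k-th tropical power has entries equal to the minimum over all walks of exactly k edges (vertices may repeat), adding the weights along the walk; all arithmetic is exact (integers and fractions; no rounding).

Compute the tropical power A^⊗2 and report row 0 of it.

A^⊗2:
  [7, 15, -4, -3]
  [10, -14, 9, 9]
  [1, 9, -8, -7]
  [5, 5, 4, 2]
Answer: row 0 of A^⊗2 = [7, 15, -4, -3]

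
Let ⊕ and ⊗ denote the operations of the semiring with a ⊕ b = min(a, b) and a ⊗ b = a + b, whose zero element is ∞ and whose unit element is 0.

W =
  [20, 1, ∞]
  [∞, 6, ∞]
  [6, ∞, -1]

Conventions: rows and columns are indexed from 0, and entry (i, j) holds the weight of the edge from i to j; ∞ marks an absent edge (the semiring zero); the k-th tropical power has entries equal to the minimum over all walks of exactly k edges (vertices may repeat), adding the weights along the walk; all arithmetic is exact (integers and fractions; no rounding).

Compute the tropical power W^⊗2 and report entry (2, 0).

W^⊗2:
  [40, 7, ∞]
  [∞, 12, ∞]
  [5, 7, -2]
Key observation: the optimum is the walk 2->2->0, with weight (-1) + 6 = 5.
Optimal value attained by: walk 2->2->0.
Answer: (W^⊗2)[2][0] = 5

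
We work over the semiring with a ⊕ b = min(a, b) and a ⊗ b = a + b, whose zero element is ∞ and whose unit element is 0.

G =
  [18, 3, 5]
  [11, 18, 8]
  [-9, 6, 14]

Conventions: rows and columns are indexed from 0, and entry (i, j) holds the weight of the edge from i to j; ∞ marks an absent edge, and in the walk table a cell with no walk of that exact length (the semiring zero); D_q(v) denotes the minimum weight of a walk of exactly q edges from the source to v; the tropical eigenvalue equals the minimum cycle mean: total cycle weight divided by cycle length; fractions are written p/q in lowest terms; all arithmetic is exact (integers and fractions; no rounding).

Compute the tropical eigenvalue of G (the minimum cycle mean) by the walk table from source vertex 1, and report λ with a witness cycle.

q=0: [∞, 0, ∞]
q=1: [11, 18, 8]
q=2: [-1, 14, 16]
q=3: [7, 2, 4]
Optimal cycle mean attained by: cycle 0->2->0, total 5 + (-9), length 2.
Answer: λ = -2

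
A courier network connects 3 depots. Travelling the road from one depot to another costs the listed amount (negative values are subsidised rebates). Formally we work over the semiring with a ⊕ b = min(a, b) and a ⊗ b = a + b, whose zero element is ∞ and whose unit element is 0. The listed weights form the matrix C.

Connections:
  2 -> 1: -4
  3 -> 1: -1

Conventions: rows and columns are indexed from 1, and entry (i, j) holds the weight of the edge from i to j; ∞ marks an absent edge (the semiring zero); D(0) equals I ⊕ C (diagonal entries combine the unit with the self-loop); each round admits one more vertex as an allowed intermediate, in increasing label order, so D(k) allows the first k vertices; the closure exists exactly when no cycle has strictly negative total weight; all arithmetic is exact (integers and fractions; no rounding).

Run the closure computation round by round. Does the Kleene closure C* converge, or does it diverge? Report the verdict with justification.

D(0):
  [0, ∞, ∞]
  [-4, 0, ∞]
  [-1, ∞, 0]
D(1):
  [0, ∞, ∞]
  [-4, 0, ∞]
  [-1, ∞, 0]
D(2):
  [0, ∞, ∞]
  [-4, 0, ∞]
  [-1, ∞, 0]
D(3):
  [0, ∞, ∞]
  [-4, 0, ∞]
  [-1, ∞, 0]
Key observation: every diagonal entry stays at the unit through all rounds, so no improving cycle exists.
Answer: CONVERGES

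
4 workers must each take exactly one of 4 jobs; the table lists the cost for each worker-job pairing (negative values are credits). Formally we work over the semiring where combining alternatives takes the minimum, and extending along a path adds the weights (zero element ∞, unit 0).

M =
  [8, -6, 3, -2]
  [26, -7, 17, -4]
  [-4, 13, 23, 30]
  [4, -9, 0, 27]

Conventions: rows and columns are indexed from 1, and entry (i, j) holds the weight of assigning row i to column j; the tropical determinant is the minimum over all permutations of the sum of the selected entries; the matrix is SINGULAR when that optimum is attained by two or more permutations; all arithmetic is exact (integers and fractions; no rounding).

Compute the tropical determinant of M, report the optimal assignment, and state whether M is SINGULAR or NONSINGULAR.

σ = (1, 2, 3, 4): 8 + (-7) + 23 + 27 = 51
σ = (1, 2, 4, 3): 8 + (-7) + 30 + 0 = 31
σ = (1, 3, 2, 4): 8 + 17 + 13 + 27 = 65
σ = (1, 3, 4, 2): 8 + 17 + 30 + (-9) = 46
σ = (1, 4, 2, 3): 8 + (-4) + 13 + 0 = 17
σ = (1, 4, 3, 2): 8 + (-4) + 23 + (-9) = 18
σ = (2, 1, 3, 4): (-6) + 26 + 23 + 27 = 70
σ = (2, 1, 4, 3): (-6) + 26 + 30 + 0 = 50
σ = (2, 3, 1, 4): (-6) + 17 + (-4) + 27 = 34
σ = (2, 3, 4, 1): (-6) + 17 + 30 + 4 = 45
σ = (2, 4, 1, 3): (-6) + (-4) + (-4) + 0 = -14
σ = (2, 4, 3, 1): (-6) + (-4) + 23 + 4 = 17
σ = (3, 1, 2, 4): 3 + 26 + 13 + 27 = 69
σ = (3, 1, 4, 2): 3 + 26 + 30 + (-9) = 50
σ = (3, 2, 1, 4): 3 + (-7) + (-4) + 27 = 19
σ = (3, 2, 4, 1): 3 + (-7) + 30 + 4 = 30
σ = (3, 4, 1, 2): 3 + (-4) + (-4) + (-9) = -14
σ = (3, 4, 2, 1): 3 + (-4) + 13 + 4 = 16
σ = (4, 1, 2, 3): (-2) + 26 + 13 + 0 = 37
σ = (4, 1, 3, 2): (-2) + 26 + 23 + (-9) = 38
σ = (4, 2, 1, 3): (-2) + (-7) + (-4) + 0 = -13
σ = (4, 2, 3, 1): (-2) + (-7) + 23 + 4 = 18
σ = (4, 3, 1, 2): (-2) + 17 + (-4) + (-9) = 2
σ = (4, 3, 2, 1): (-2) + 17 + 13 + 4 = 32
Optimal value attained by: σ = (2, 4, 1, 3).
Answer: det⊕(M) = -14; verdict: SINGULAR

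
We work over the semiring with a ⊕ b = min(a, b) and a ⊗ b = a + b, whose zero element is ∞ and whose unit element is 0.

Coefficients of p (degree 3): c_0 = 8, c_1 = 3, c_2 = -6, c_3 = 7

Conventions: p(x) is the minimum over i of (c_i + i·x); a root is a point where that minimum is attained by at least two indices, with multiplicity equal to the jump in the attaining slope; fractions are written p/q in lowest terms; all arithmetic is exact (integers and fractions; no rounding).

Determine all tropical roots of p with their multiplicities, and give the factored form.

hull edge (i=0, c=8) to (i=2, c=-6): slope -7, span 2
hull edge (i=2, c=-6) to (i=3, c=7): slope 13, span 1
Factored form: p(x) = 7 ⊗ (x ⊕ (-13)) ⊗ (x ⊕ 7) ⊗ (x ⊕ 7)
Answer: roots = -13 (mult 1), 7 (mult 2)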